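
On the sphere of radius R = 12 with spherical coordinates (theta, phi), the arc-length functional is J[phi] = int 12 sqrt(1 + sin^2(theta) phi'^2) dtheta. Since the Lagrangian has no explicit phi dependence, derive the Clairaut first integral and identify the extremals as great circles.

On the sphere of radius R = 12 with spherical coordinates (θ, φ), the induced metric is
    ds^2 = 144(dθ^2 + sin^2(θ) dφ^2).
Parameterise by θ; the arc-length functional is
    J[φ] = ∫ 12 sqrt(1 + sin^2(θ) (dφ/dθ)^2) dθ,
so L = 12 sqrt(1 + sin^2(θ) φ'^2). Compute
    ∂L/∂φ = 0  (L has no explicit φ dependence),
    ∂L/∂φ' = 12 sin^2(θ) φ' / sqrt(1 + sin^2(θ) φ'^2).
Since ∂L/∂φ = 0, the Euler-Lagrange equation
    d/dθ(∂L/∂φ') − ∂L/∂φ = 0
reduces to d/dθ(∂L/∂φ') = 0, i.e. the momentum conjugate to φ is conserved:
    12 sin^2(θ) φ' / sqrt(1 + sin^2(θ) φ'^2) = C.
The overall factor of 12 is constant, so dividing through gives Clairaut's relation sin^2(θ) φ' / sqrt(1 + sin^2(θ) φ'^2) = C' (with C' = C/12). Solving for φ' and integrating gives the great-circle family
    cot(θ) = A cos(φ − φ_0),
i.e. the intersection of the sphere with a plane through the origin. The two constants A and φ_0 (equivalently C and one phase) are fixed by the two endpoint conditions.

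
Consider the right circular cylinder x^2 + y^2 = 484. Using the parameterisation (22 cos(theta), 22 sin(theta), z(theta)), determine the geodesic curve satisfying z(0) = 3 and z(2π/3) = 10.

Parameterise the cylinder of radius R = 22 as
    r(θ) = (22 cos θ, 22 sin θ, z(θ)).
The arc-length element is
    ds = sqrt(484 + (dz/dθ)^2) dθ,
so the Lagrangian is L = sqrt(484 + z'^2).
L depends on z' only, not on z or θ, so ∂L/∂z = 0 and
    ∂L/∂z' = z' / sqrt(484 + z'^2).
The Euler-Lagrange equation gives
    d/dθ( z' / sqrt(484 + z'^2) ) = 0,
so z' is constant. Integrating once:
    z(θ) = a θ + b,
a helix on the cylinder (a straight line when the cylinder is unrolled). The constants a, b are determined by the endpoint conditions.
With endpoint conditions z(0) = 3 and z(2π/3) = 10: from z(0) = b we get b = 3, and a·2π/3 + 3 = 10 gives a = 21/(2π), so
    z(θ) = (21/(2π)) θ + 3.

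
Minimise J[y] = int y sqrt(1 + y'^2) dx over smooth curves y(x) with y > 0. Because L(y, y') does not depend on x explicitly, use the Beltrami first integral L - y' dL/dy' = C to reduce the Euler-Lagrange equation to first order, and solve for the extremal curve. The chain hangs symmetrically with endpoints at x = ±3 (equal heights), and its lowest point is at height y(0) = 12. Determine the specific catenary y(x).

The Lagrangian L(y, y') = y sqrt(1 + y'^2) has no explicit x dependence, so the Beltrami identity applies:
    L − y' ∂L/∂y' = C.
Compute ∂L/∂y' = y · y' / sqrt(1 + y'^2). Then
    L − y' ∂L/∂y'
    = y sqrt(1 + y'^2) − y · y'^2 / sqrt(1 + y'^2)
    = y (1 + y'^2 − y'^2) / sqrt(1 + y'^2)
    = y / sqrt(1 + y'^2) = C.
Squaring gives y^2 = C^2 (1 + y'^2), i.e.
    y'^2 = y^2 / C^2 − 1.
Separating variables,
    dy / sqrt(y^2 − C^2) = dx / C,
and integrating gives arccosh(y / C) = (x − a)/C, so
    y(x) = C cosh((x − a)/C),
the catenary. The constants C and a are fixed by the two endpoint conditions (and, for the hanging-chain problem, the length constraint selects C).
Now fit the given data. The endpoints x = ±3 are symmetric at equal height, so the catenary is even about its minimum: a = 0 and y(x) = C cosh(x/C). The lowest point is y(0) = C cosh(0) = C, and we are told y(0) = 12, so C = 12. Therefore
    y(x) = 12 cosh(x/12),
and at the endpoints
    y(±3) = 12 cosh(3/12).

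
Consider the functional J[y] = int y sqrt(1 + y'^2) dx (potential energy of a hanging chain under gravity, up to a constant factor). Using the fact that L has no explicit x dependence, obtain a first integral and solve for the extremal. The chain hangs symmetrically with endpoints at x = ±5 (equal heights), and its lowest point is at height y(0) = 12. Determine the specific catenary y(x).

The Lagrangian L(y, y') = y sqrt(1 + y'^2) has no explicit x dependence, so the Beltrami identity applies:
    L − y' ∂L/∂y' = C.
Compute ∂L/∂y' = y · y' / sqrt(1 + y'^2). Then
    L − y' ∂L/∂y'
    = y sqrt(1 + y'^2) − y · y'^2 / sqrt(1 + y'^2)
    = y (1 + y'^2 − y'^2) / sqrt(1 + y'^2)
    = y / sqrt(1 + y'^2) = C.
Squaring gives y^2 = C^2 (1 + y'^2), i.e.
    y'^2 = y^2 / C^2 − 1.
Separating variables,
    dy / sqrt(y^2 − C^2) = dx / C,
and integrating gives arccosh(y / C) = (x − a)/C, so
    y(x) = C cosh((x − a)/C),
the catenary. The constants C and a are fixed by the two endpoint conditions (and, for the hanging-chain problem, the length constraint selects C).
Now fit the given data. The endpoints x = ±5 are symmetric at equal height, so the catenary is even about its minimum: a = 0 and y(x) = C cosh(x/C). The lowest point is y(0) = C cosh(0) = C, and we are told y(0) = 12, so C = 12. Therefore
    y(x) = 12 cosh(x/12),
and at the endpoints
    y(±5) = 12 cosh(5/12).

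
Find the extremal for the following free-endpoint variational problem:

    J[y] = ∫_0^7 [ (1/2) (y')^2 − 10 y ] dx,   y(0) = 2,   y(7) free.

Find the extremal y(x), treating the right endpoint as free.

The Lagrangian L = (1/2) (y')^2 − 10 y gives
    ∂L/∂y = −10,   ∂L/∂y' = y'.
Euler-Lagrange: d/dx(y') − (−10) = 0, i.e. y'' + 10 = 0, so
    y(x) = −(10/2) x^2 + C1 x + C2.
Fixed left endpoint y(0) = 2 ⇒ C2 = 2.
The right endpoint x = 7 is free, so the natural (transversality) condition is ∂L/∂y' |_{x=7} = 0, i.e. y'(7) = 0.
Compute y'(x) = −10 x + C1, so y'(7) = −70 + C1 = 0 ⇒ C1 = 70.
Therefore the extremal is
    y(x) = −5 x^2 + 70 x + 2.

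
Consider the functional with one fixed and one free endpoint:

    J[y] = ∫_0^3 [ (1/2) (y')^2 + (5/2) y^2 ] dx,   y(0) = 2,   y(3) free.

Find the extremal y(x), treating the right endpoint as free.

The Lagrangian L = (1/2) (y')^2 + (5/2) y^2 gives
    ∂L/∂y = 5 y,   ∂L/∂y' = y'.
Euler-Lagrange: y'' − 5 y = 0.
With k = sqrt(5), the general solution is
    y(x) = A cosh(sqrt(5) x) + B sinh(sqrt(5) x).
Fixed left endpoint y(0) = 2 ⇒ A = 2.
The right endpoint x = 3 is free, so the natural (transversality) condition is ∂L/∂y' |_{x=3} = 0, i.e. y'(3) = 0.
Compute y'(x) = A k sinh(k x) + B k cosh(k x), so
    y'(3) = A k sinh(k·3) + B k cosh(k·3) = 0
    ⇒ B = −A tanh(k·3) = − 2 tanh(sqrt(5)·3).
Therefore the extremal is
    y(x) = 2 cosh(sqrt(5) x) − 2 tanh(sqrt(5)·3) sinh(sqrt(5) x).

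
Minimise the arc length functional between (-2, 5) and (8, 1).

Arc-length functional: J[y] = ∫ sqrt(1 + (y')^2) dx.
Lagrangian L = sqrt(1 + (y')^2) has no explicit y dependence, so ∂L/∂y = 0 and the Euler-Lagrange equation gives
    d/dx( y' / sqrt(1 + (y')^2) ) = 0  ⇒  y' / sqrt(1 + (y')^2) = const.
Hence y' is constant, so y(x) is affine.
Fitting the endpoints (-2, 5) and (8, 1):
    slope m = (1 − 5) / (8 − (-2)) = -2/5,
    intercept c = 5 − m·(-2) = 21/5.
Extremal: y(x) = (-2/5) x + 21/5.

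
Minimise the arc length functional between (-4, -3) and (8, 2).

Arc-length functional: J[y] = ∫ sqrt(1 + (y')^2) dx.
Lagrangian L = sqrt(1 + (y')^2) has no explicit y dependence, so ∂L/∂y = 0 and the Euler-Lagrange equation gives
    d/dx( y' / sqrt(1 + (y')^2) ) = 0  ⇒  y' / sqrt(1 + (y')^2) = const.
Hence y' is constant, so y(x) is affine.
Fitting the endpoints (-4, -3) and (8, 2):
    slope m = (2 − (-3)) / (8 − (-4)) = 5/12,
    intercept c = (-3) − m·(-4) = -4/3.
Extremal: y(x) = (5/12) x - 4/3.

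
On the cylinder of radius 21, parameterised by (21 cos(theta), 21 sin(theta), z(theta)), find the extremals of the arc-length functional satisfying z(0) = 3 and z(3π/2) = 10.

Parameterise the cylinder of radius R = 21 as
    r(θ) = (21 cos θ, 21 sin θ, z(θ)).
The arc-length element is
    ds = sqrt(441 + (dz/dθ)^2) dθ,
so the Lagrangian is L = sqrt(441 + z'^2).
L depends on z' only, not on z or θ, so ∂L/∂z = 0 and
    ∂L/∂z' = z' / sqrt(441 + z'^2).
The Euler-Lagrange equation gives
    d/dθ( z' / sqrt(441 + z'^2) ) = 0,
so z' is constant. Integrating once:
    z(θ) = a θ + b,
a helix on the cylinder (a straight line when the cylinder is unrolled). The constants a, b are determined by the endpoint conditions.
With endpoint conditions z(0) = 3 and z(3π/2) = 10: from z(0) = b we get b = 3, and a·3π/2 + 3 = 10 gives a = 14/(3π), so
    z(θ) = (14/(3π)) θ + 3.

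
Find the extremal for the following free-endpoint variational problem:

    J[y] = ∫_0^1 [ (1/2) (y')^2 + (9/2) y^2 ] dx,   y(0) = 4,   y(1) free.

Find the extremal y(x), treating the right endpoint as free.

The Lagrangian L = (1/2) (y')^2 + (9/2) y^2 gives
    ∂L/∂y = 9 y,   ∂L/∂y' = y'.
Euler-Lagrange: y'' − 9 y = 0.
With k = 3, the general solution is
    y(x) = A cosh(3 x) + B sinh(3 x).
Fixed left endpoint y(0) = 4 ⇒ A = 4.
The right endpoint x = 1 is free, so the natural (transversality) condition is ∂L/∂y' |_{x=1} = 0, i.e. y'(1) = 0.
Compute y'(x) = A k sinh(k x) + B k cosh(k x), so
    y'(1) = A k sinh(k·1) + B k cosh(k·1) = 0
    ⇒ B = −A tanh(k·1) = − 4 tanh(3·1).
Therefore the extremal is
    y(x) = 4 cosh(3 x) − 4 tanh(3·1) sinh(3 x).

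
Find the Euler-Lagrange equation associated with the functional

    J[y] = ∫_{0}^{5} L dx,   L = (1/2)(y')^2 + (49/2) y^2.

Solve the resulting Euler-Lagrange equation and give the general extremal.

The Lagrangian is L = (1/2)(y')^2 + (49/2) y^2.
∂L/∂y = 49y.
∂L/∂y' = y'.
The Euler-Lagrange equation d/dx(∂L/∂y') − ∂L/∂y = 0 becomes:
    y'' - 49 y = 0
General solution: y(x) = A e^(7x) + B e^(-7x), where A and B are arbitrary constants fixed by the endpoint conditions.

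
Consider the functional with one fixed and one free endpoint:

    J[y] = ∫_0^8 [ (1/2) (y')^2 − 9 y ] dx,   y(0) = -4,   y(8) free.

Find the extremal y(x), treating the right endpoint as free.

The Lagrangian L = (1/2) (y')^2 − 9 y gives
    ∂L/∂y = −9,   ∂L/∂y' = y'.
Euler-Lagrange: d/dx(y') − (−9) = 0, i.e. y'' + 9 = 0, so
    y(x) = −(9/2) x^2 + C1 x + C2.
Fixed left endpoint y(0) = -4 ⇒ C2 = -4.
The right endpoint x = 8 is free, so the natural (transversality) condition is ∂L/∂y' |_{x=8} = 0, i.e. y'(8) = 0.
Compute y'(x) = −9 x + C1, so y'(8) = −72 + C1 = 0 ⇒ C1 = 72.
Therefore the extremal is
    y(x) = −(9/2) x^2 + 72 x − 4.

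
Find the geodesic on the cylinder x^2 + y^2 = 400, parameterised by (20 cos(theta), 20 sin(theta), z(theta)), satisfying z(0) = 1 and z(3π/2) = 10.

Parameterise the cylinder of radius R = 20 as
    r(θ) = (20 cos θ, 20 sin θ, z(θ)).
The arc-length element is
    ds = sqrt(400 + (dz/dθ)^2) dθ,
so the Lagrangian is L = sqrt(400 + z'^2).
L depends on z' only, not on z or θ, so ∂L/∂z = 0 and
    ∂L/∂z' = z' / sqrt(400 + z'^2).
The Euler-Lagrange equation gives
    d/dθ( z' / sqrt(400 + z'^2) ) = 0,
so z' is constant. Integrating once:
    z(θ) = a θ + b,
a helix on the cylinder (a straight line when the cylinder is unrolled). The constants a, b are determined by the endpoint conditions.
With endpoint conditions z(0) = 1 and z(3π/2) = 10: from z(0) = b we get b = 1, and a·3π/2 + 1 = 10 gives a = 6/π, so
    z(θ) = (6/π) θ + 1.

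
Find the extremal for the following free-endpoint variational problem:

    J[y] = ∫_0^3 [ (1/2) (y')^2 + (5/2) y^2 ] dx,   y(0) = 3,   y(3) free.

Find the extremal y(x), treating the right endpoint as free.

The Lagrangian L = (1/2) (y')^2 + (5/2) y^2 gives
    ∂L/∂y = 5 y,   ∂L/∂y' = y'.
Euler-Lagrange: y'' − 5 y = 0.
With k = sqrt(5), the general solution is
    y(x) = A cosh(sqrt(5) x) + B sinh(sqrt(5) x).
Fixed left endpoint y(0) = 3 ⇒ A = 3.
The right endpoint x = 3 is free, so the natural (transversality) condition is ∂L/∂y' |_{x=3} = 0, i.e. y'(3) = 0.
Compute y'(x) = A k sinh(k x) + B k cosh(k x), so
    y'(3) = A k sinh(k·3) + B k cosh(k·3) = 0
    ⇒ B = −A tanh(k·3) = − 3 tanh(sqrt(5)·3).
Therefore the extremal is
    y(x) = 3 cosh(sqrt(5) x) − 3 tanh(sqrt(5)·3) sinh(sqrt(5) x).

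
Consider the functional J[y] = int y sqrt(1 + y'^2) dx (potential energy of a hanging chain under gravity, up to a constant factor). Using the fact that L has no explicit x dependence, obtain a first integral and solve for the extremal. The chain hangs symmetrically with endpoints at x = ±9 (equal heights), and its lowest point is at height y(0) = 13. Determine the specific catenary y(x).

The Lagrangian L(y, y') = y sqrt(1 + y'^2) has no explicit x dependence, so the Beltrami identity applies:
    L − y' ∂L/∂y' = C.
Compute ∂L/∂y' = y · y' / sqrt(1 + y'^2). Then
    L − y' ∂L/∂y'
    = y sqrt(1 + y'^2) − y · y'^2 / sqrt(1 + y'^2)
    = y (1 + y'^2 − y'^2) / sqrt(1 + y'^2)
    = y / sqrt(1 + y'^2) = C.
Squaring gives y^2 = C^2 (1 + y'^2), i.e.
    y'^2 = y^2 / C^2 − 1.
Separating variables,
    dy / sqrt(y^2 − C^2) = dx / C,
and integrating gives arccosh(y / C) = (x − a)/C, so
    y(x) = C cosh((x − a)/C),
the catenary. The constants C and a are fixed by the two endpoint conditions (and, for the hanging-chain problem, the length constraint selects C).
Now fit the given data. The endpoints x = ±9 are symmetric at equal height, so the catenary is even about its minimum: a = 0 and y(x) = C cosh(x/C). The lowest point is y(0) = C cosh(0) = C, and we are told y(0) = 13, so C = 13. Therefore
    y(x) = 13 cosh(x/13),
and at the endpoints
    y(±9) = 13 cosh(9/13).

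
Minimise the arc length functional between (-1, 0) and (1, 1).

Arc-length functional: J[y] = ∫ sqrt(1 + (y')^2) dx.
Lagrangian L = sqrt(1 + (y')^2) has no explicit y dependence, so ∂L/∂y = 0 and the Euler-Lagrange equation gives
    d/dx( y' / sqrt(1 + (y')^2) ) = 0  ⇒  y' / sqrt(1 + (y')^2) = const.
Hence y' is constant, so y(x) is affine.
Fitting the endpoints (-1, 0) and (1, 1):
    slope m = (1 − 0) / (1 − (-1)) = 1/2,
    intercept c = 0 − m·(-1) = 1/2.
Extremal: y(x) = (1/2) x + 1/2.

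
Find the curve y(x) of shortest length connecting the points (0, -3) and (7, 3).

Arc-length functional: J[y] = ∫ sqrt(1 + (y')^2) dx.
Lagrangian L = sqrt(1 + (y')^2) has no explicit y dependence, so ∂L/∂y = 0 and the Euler-Lagrange equation gives
    d/dx( y' / sqrt(1 + (y')^2) ) = 0  ⇒  y' / sqrt(1 + (y')^2) = const.
Hence y' is constant, so y(x) is affine.
Fitting the endpoints (0, -3) and (7, 3):
    slope m = (3 − (-3)) / (7 − 0) = 6/7,
    intercept c = (-3) − m·0 = -3.
Extremal: y(x) = (6/7) x - 3.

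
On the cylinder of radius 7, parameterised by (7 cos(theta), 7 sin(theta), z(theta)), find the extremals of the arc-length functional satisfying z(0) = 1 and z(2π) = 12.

Parameterise the cylinder of radius R = 7 as
    r(θ) = (7 cos θ, 7 sin θ, z(θ)).
The arc-length element is
    ds = sqrt(49 + (dz/dθ)^2) dθ,
so the Lagrangian is L = sqrt(49 + z'^2).
L depends on z' only, not on z or θ, so ∂L/∂z = 0 and
    ∂L/∂z' = z' / sqrt(49 + z'^2).
The Euler-Lagrange equation gives
    d/dθ( z' / sqrt(49 + z'^2) ) = 0,
so z' is constant. Integrating once:
    z(θ) = a θ + b,
a helix on the cylinder (a straight line when the cylinder is unrolled). The constants a, b are determined by the endpoint conditions.
With endpoint conditions z(0) = 1 and z(2π) = 12: from z(0) = b we get b = 1, and a·2π + 1 = 12 gives a = 11/(2π), so
    z(θ) = (11/(2π)) θ + 1.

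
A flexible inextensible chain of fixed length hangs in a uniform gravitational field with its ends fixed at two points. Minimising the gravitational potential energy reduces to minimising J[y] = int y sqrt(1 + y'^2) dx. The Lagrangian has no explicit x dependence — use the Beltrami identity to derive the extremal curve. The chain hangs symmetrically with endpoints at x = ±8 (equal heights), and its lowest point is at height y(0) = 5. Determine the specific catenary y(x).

The Lagrangian L(y, y') = y sqrt(1 + y'^2) has no explicit x dependence, so the Beltrami identity applies:
    L − y' ∂L/∂y' = C.
Compute ∂L/∂y' = y · y' / sqrt(1 + y'^2). Then
    L − y' ∂L/∂y'
    = y sqrt(1 + y'^2) − y · y'^2 / sqrt(1 + y'^2)
    = y (1 + y'^2 − y'^2) / sqrt(1 + y'^2)
    = y / sqrt(1 + y'^2) = C.
Squaring gives y^2 = C^2 (1 + y'^2), i.e.
    y'^2 = y^2 / C^2 − 1.
Separating variables,
    dy / sqrt(y^2 − C^2) = dx / C,
and integrating gives arccosh(y / C) = (x − a)/C, so
    y(x) = C cosh((x − a)/C),
the catenary. The constants C and a are fixed by the two endpoint conditions (and, for the hanging-chain problem, the length constraint selects C).
Now fit the given data. The endpoints x = ±8 are symmetric at equal height, so the catenary is even about its minimum: a = 0 and y(x) = C cosh(x/C). The lowest point is y(0) = C cosh(0) = C, and we are told y(0) = 5, so C = 5. Therefore
    y(x) = 5 cosh(x/5),
and at the endpoints
    y(±8) = 5 cosh(8/5).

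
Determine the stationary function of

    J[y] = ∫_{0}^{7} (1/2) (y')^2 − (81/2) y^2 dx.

The Lagrangian is L = (1/2) (y')^2 − (81/2) y^2.
Compute ∂L/∂y = -81y, ∂L/∂y' = y'.
The Euler-Lagrange equation d/dx(∂L/∂y') − ∂L/∂y = 0 reduces to
    y'' + 81 y = 0.
Its general solution is
    y(x) = A sin(9x) + B cos(9x),
with A, B fixed by the endpoint conditions.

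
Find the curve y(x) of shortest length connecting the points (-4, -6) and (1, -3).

Arc-length functional: J[y] = ∫ sqrt(1 + (y')^2) dx.
Lagrangian L = sqrt(1 + (y')^2) has no explicit y dependence, so ∂L/∂y = 0 and the Euler-Lagrange equation gives
    d/dx( y' / sqrt(1 + (y')^2) ) = 0  ⇒  y' / sqrt(1 + (y')^2) = const.
Hence y' is constant, so y(x) is affine.
Fitting the endpoints (-4, -6) and (1, -3):
    slope m = ((-3) − (-6)) / (1 − (-4)) = 3/5,
    intercept c = (-6) − m·(-4) = -18/5.
Extremal: y(x) = (3/5) x - 18/5.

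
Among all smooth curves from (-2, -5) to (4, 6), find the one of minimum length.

Arc-length functional: J[y] = ∫ sqrt(1 + (y')^2) dx.
Lagrangian L = sqrt(1 + (y')^2) has no explicit y dependence, so ∂L/∂y = 0 and the Euler-Lagrange equation gives
    d/dx( y' / sqrt(1 + (y')^2) ) = 0  ⇒  y' / sqrt(1 + (y')^2) = const.
Hence y' is constant, so y(x) is affine.
Fitting the endpoints (-2, -5) and (4, 6):
    slope m = (6 − (-5)) / (4 − (-2)) = 11/6,
    intercept c = (-5) − m·(-2) = -4/3.
Extremal: y(x) = (11/6) x - 4/3.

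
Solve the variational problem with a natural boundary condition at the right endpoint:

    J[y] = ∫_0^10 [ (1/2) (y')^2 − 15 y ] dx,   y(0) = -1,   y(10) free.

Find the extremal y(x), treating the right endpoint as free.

The Lagrangian L = (1/2) (y')^2 − 15 y gives
    ∂L/∂y = −15,   ∂L/∂y' = y'.
Euler-Lagrange: d/dx(y') − (−15) = 0, i.e. y'' + 15 = 0, so
    y(x) = −(15/2) x^2 + C1 x + C2.
Fixed left endpoint y(0) = -1 ⇒ C2 = -1.
The right endpoint x = 10 is free, so the natural (transversality) condition is ∂L/∂y' |_{x=10} = 0, i.e. y'(10) = 0.
Compute y'(x) = −15 x + C1, so y'(10) = −150 + C1 = 0 ⇒ C1 = 150.
Therefore the extremal is
    y(x) = −(15/2) x^2 + 150 x − 1.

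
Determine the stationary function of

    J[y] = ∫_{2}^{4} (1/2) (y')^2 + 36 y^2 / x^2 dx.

The Lagrangian is L = (1/2) (y')^2 + 36 y^2 / x^2.
Compute ∂L/∂y = 72y/x^2, ∂L/∂y' = y'.
The Euler-Lagrange equation d/dx(∂L/∂y') − ∂L/∂y = 0 reduces to
    y'' − 72/x^2 · y = 0  (x > 0).
Its general solution is
    y(x) = A x^9 + B x^(-8),
with A, B fixed by the endpoint conditions.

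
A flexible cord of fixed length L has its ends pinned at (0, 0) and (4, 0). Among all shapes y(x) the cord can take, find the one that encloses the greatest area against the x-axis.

Set up the augmented Lagrangian using a multiplier λ for the length constraint:
    F(y, y') = y − λ sqrt(1 + y'^2).
F has no explicit x dependence, so the Beltrami identity yields a first integral
    F − y' ∂F/∂y' = C.
Compute ∂F/∂y' = −λ y' / sqrt(1 + y'^2). Then
    y − λ sqrt(1 + y'^2) + λ y'^2 / sqrt(1 + y'^2) = C
    ⇒  y − λ / sqrt(1 + y'^2) = C.
Solving for y' and integrating gives
    (x − a)^2 + (y − b)^2 = λ^2,
a circular arc of radius λ. The constants a, b are determined by the endpoint conditions y(0) = y(4) = 0, and λ is fixed implicitly by the length constraint
    ∫_{0}^{4} sqrt(1 + y'^2) dx = L.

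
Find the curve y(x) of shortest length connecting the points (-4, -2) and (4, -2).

Arc-length functional: J[y] = ∫ sqrt(1 + (y')^2) dx.
Lagrangian L = sqrt(1 + (y')^2) has no explicit y dependence, so ∂L/∂y = 0 and the Euler-Lagrange equation gives
    d/dx( y' / sqrt(1 + (y')^2) ) = 0  ⇒  y' / sqrt(1 + (y')^2) = const.
Hence y' is constant, so y(x) is affine.
Fitting the endpoints (-4, -2) and (4, -2):
    slope m = ((-2) − (-2)) / (4 − (-4)) = 0,
    intercept c = (-2) − m·(-4) = -2.
Extremal: y(x) = -2.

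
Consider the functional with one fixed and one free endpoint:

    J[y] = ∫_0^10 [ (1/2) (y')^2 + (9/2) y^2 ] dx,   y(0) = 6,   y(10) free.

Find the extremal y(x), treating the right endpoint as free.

The Lagrangian L = (1/2) (y')^2 + (9/2) y^2 gives
    ∂L/∂y = 9 y,   ∂L/∂y' = y'.
Euler-Lagrange: y'' − 9 y = 0.
With k = 3, the general solution is
    y(x) = A cosh(3 x) + B sinh(3 x).
Fixed left endpoint y(0) = 6 ⇒ A = 6.
The right endpoint x = 10 is free, so the natural (transversality) condition is ∂L/∂y' |_{x=10} = 0, i.e. y'(10) = 0.
Compute y'(x) = A k sinh(k x) + B k cosh(k x), so
    y'(10) = A k sinh(k·10) + B k cosh(k·10) = 0
    ⇒ B = −A tanh(k·10) = − 6 tanh(3·10).
Therefore the extremal is
    y(x) = 6 cosh(3 x) − 6 tanh(3·10) sinh(3 x).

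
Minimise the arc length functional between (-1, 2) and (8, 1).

Arc-length functional: J[y] = ∫ sqrt(1 + (y')^2) dx.
Lagrangian L = sqrt(1 + (y')^2) has no explicit y dependence, so ∂L/∂y = 0 and the Euler-Lagrange equation gives
    d/dx( y' / sqrt(1 + (y')^2) ) = 0  ⇒  y' / sqrt(1 + (y')^2) = const.
Hence y' is constant, so y(x) is affine.
Fitting the endpoints (-1, 2) and (8, 1):
    slope m = (1 − 2) / (8 − (-1)) = -1/9,
    intercept c = 2 − m·(-1) = 17/9.
Extremal: y(x) = (-1/9) x + 17/9.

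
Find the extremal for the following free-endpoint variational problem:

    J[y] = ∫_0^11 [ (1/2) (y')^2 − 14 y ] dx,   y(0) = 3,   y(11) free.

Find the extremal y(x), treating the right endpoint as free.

The Lagrangian L = (1/2) (y')^2 − 14 y gives
    ∂L/∂y = −14,   ∂L/∂y' = y'.
Euler-Lagrange: d/dx(y') − (−14) = 0, i.e. y'' + 14 = 0, so
    y(x) = −(14/2) x^2 + C1 x + C2.
Fixed left endpoint y(0) = 3 ⇒ C2 = 3.
The right endpoint x = 11 is free, so the natural (transversality) condition is ∂L/∂y' |_{x=11} = 0, i.e. y'(11) = 0.
Compute y'(x) = −14 x + C1, so y'(11) = −154 + C1 = 0 ⇒ C1 = 154.
Therefore the extremal is
    y(x) = −7 x^2 + 154 x + 3.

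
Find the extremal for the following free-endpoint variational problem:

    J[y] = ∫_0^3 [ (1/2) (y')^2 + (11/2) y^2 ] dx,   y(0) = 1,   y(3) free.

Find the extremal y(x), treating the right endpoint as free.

The Lagrangian L = (1/2) (y')^2 + (11/2) y^2 gives
    ∂L/∂y = 11 y,   ∂L/∂y' = y'.
Euler-Lagrange: y'' − 11 y = 0.
With k = sqrt(11), the general solution is
    y(x) = A cosh(sqrt(11) x) + B sinh(sqrt(11) x).
Fixed left endpoint y(0) = 1 ⇒ A = 1.
The right endpoint x = 3 is free, so the natural (transversality) condition is ∂L/∂y' |_{x=3} = 0, i.e. y'(3) = 0.
Compute y'(x) = A k sinh(k x) + B k cosh(k x), so
    y'(3) = A k sinh(k·3) + B k cosh(k·3) = 0
    ⇒ B = −A tanh(k·3) = − tanh(sqrt(11)·3).
Therefore the extremal is
    y(x) = cosh(sqrt(11) x) − tanh(sqrt(11)·3) sinh(sqrt(11) x).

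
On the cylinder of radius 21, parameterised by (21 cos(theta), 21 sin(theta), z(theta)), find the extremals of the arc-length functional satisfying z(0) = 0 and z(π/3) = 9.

Parameterise the cylinder of radius R = 21 as
    r(θ) = (21 cos θ, 21 sin θ, z(θ)).
The arc-length element is
    ds = sqrt(441 + (dz/dθ)^2) dθ,
so the Lagrangian is L = sqrt(441 + z'^2).
L depends on z' only, not on z or θ, so ∂L/∂z = 0 and
    ∂L/∂z' = z' / sqrt(441 + z'^2).
The Euler-Lagrange equation gives
    d/dθ( z' / sqrt(441 + z'^2) ) = 0,
so z' is constant. Integrating once:
    z(θ) = a θ + b,
a helix on the cylinder (a straight line when the cylinder is unrolled). The constants a, b are determined by the endpoint conditions.
With endpoint conditions z(0) = 0 and z(π/3) = 9: from z(0) = b we get b = 0, and a·π/3 + 0 = 9 gives a = 27/π, so
    z(θ) = (27/π) θ.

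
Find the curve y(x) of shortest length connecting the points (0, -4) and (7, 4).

Arc-length functional: J[y] = ∫ sqrt(1 + (y')^2) dx.
Lagrangian L = sqrt(1 + (y')^2) has no explicit y dependence, so ∂L/∂y = 0 and the Euler-Lagrange equation gives
    d/dx( y' / sqrt(1 + (y')^2) ) = 0  ⇒  y' / sqrt(1 + (y')^2) = const.
Hence y' is constant, so y(x) is affine.
Fitting the endpoints (0, -4) and (7, 4):
    slope m = (4 − (-4)) / (7 − 0) = 8/7,
    intercept c = (-4) − m·0 = -4.
Extremal: y(x) = (8/7) x - 4.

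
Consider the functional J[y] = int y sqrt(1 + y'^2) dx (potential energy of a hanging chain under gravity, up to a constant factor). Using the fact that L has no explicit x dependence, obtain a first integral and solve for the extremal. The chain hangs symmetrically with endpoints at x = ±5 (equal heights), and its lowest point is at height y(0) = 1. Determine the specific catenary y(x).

The Lagrangian L(y, y') = y sqrt(1 + y'^2) has no explicit x dependence, so the Beltrami identity applies:
    L − y' ∂L/∂y' = C.
Compute ∂L/∂y' = y · y' / sqrt(1 + y'^2). Then
    L − y' ∂L/∂y'
    = y sqrt(1 + y'^2) − y · y'^2 / sqrt(1 + y'^2)
    = y (1 + y'^2 − y'^2) / sqrt(1 + y'^2)
    = y / sqrt(1 + y'^2) = C.
Squaring gives y^2 = C^2 (1 + y'^2), i.e.
    y'^2 = y^2 / C^2 − 1.
Separating variables,
    dy / sqrt(y^2 − C^2) = dx / C,
and integrating gives arccosh(y / C) = (x − a)/C, so
    y(x) = C cosh((x − a)/C),
the catenary. The constants C and a are fixed by the two endpoint conditions (and, for the hanging-chain problem, the length constraint selects C).
Now fit the given data. The endpoints x = ±5 are symmetric at equal height, so the catenary is even about its minimum: a = 0 and y(x) = C cosh(x/C). The lowest point is y(0) = C cosh(0) = C, and we are told y(0) = 1, so C = 1. Therefore
    y(x) = cosh(x),
and at the endpoints
    y(±5) = cosh(5).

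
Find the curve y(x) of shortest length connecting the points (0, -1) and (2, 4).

Arc-length functional: J[y] = ∫ sqrt(1 + (y')^2) dx.
Lagrangian L = sqrt(1 + (y')^2) has no explicit y dependence, so ∂L/∂y = 0 and the Euler-Lagrange equation gives
    d/dx( y' / sqrt(1 + (y')^2) ) = 0  ⇒  y' / sqrt(1 + (y')^2) = const.
Hence y' is constant, so y(x) is affine.
Fitting the endpoints (0, -1) and (2, 4):
    slope m = (4 − (-1)) / (2 − 0) = 5/2,
    intercept c = (-1) − m·0 = -1.
Extremal: y(x) = (5/2) x - 1.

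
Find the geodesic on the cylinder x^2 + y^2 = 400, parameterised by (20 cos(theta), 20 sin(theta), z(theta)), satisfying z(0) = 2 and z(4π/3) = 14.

Parameterise the cylinder of radius R = 20 as
    r(θ) = (20 cos θ, 20 sin θ, z(θ)).
The arc-length element is
    ds = sqrt(400 + (dz/dθ)^2) dθ,
so the Lagrangian is L = sqrt(400 + z'^2).
L depends on z' only, not on z or θ, so ∂L/∂z = 0 and
    ∂L/∂z' = z' / sqrt(400 + z'^2).
The Euler-Lagrange equation gives
    d/dθ( z' / sqrt(400 + z'^2) ) = 0,
so z' is constant. Integrating once:
    z(θ) = a θ + b,
a helix on the cylinder (a straight line when the cylinder is unrolled). The constants a, b are determined by the endpoint conditions.
With endpoint conditions z(0) = 2 and z(4π/3) = 14: from z(0) = b we get b = 2, and a·4π/3 + 2 = 14 gives a = 9/π, so
    z(θ) = (9/π) θ + 2.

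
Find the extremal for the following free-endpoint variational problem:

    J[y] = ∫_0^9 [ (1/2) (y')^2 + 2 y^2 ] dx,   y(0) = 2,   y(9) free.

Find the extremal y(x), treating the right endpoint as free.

The Lagrangian L = (1/2) (y')^2 + 2 y^2 gives
    ∂L/∂y = 4 y,   ∂L/∂y' = y'.
Euler-Lagrange: y'' − 4 y = 0.
With k = 2, the general solution is
    y(x) = A cosh(2 x) + B sinh(2 x).
Fixed left endpoint y(0) = 2 ⇒ A = 2.
The right endpoint x = 9 is free, so the natural (transversality) condition is ∂L/∂y' |_{x=9} = 0, i.e. y'(9) = 0.
Compute y'(x) = A k sinh(k x) + B k cosh(k x), so
    y'(9) = A k sinh(k·9) + B k cosh(k·9) = 0
    ⇒ B = −A tanh(k·9) = − 2 tanh(2·9).
Therefore the extremal is
    y(x) = 2 cosh(2 x) − 2 tanh(2·9) sinh(2 x).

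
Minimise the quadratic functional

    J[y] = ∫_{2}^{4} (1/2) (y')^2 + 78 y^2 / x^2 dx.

The Lagrangian is L = (1/2) (y')^2 + 78 y^2 / x^2.
Compute ∂L/∂y = 156y/x^2, ∂L/∂y' = y'.
The Euler-Lagrange equation d/dx(∂L/∂y') − ∂L/∂y = 0 reduces to
    y'' − 156/x^2 · y = 0  (x > 0).
Its general solution is
    y(x) = A x^13 + B x^(-12),
with A, B fixed by the endpoint conditions.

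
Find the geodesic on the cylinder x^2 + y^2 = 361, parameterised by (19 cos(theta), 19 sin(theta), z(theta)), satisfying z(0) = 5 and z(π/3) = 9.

Parameterise the cylinder of radius R = 19 as
    r(θ) = (19 cos θ, 19 sin θ, z(θ)).
The arc-length element is
    ds = sqrt(361 + (dz/dθ)^2) dθ,
so the Lagrangian is L = sqrt(361 + z'^2).
L depends on z' only, not on z or θ, so ∂L/∂z = 0 and
    ∂L/∂z' = z' / sqrt(361 + z'^2).
The Euler-Lagrange equation gives
    d/dθ( z' / sqrt(361 + z'^2) ) = 0,
so z' is constant. Integrating once:
    z(θ) = a θ + b,
a helix on the cylinder (a straight line when the cylinder is unrolled). The constants a, b are determined by the endpoint conditions.
With endpoint conditions z(0) = 5 and z(π/3) = 9: from z(0) = b we get b = 5, and a·π/3 + 5 = 9 gives a = 12/π, so
    z(θ) = (12/π) θ + 5.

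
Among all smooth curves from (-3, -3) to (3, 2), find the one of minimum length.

Arc-length functional: J[y] = ∫ sqrt(1 + (y')^2) dx.
Lagrangian L = sqrt(1 + (y')^2) has no explicit y dependence, so ∂L/∂y = 0 and the Euler-Lagrange equation gives
    d/dx( y' / sqrt(1 + (y')^2) ) = 0  ⇒  y' / sqrt(1 + (y')^2) = const.
Hence y' is constant, so y(x) is affine.
Fitting the endpoints (-3, -3) and (3, 2):
    slope m = (2 − (-3)) / (3 − (-3)) = 5/6,
    intercept c = (-3) − m·(-3) = -1/2.
Extremal: y(x) = (5/6) x - 1/2.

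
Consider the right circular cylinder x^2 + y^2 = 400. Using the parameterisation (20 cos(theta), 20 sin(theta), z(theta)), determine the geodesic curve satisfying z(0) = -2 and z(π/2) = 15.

Parameterise the cylinder of radius R = 20 as
    r(θ) = (20 cos θ, 20 sin θ, z(θ)).
The arc-length element is
    ds = sqrt(400 + (dz/dθ)^2) dθ,
so the Lagrangian is L = sqrt(400 + z'^2).
L depends on z' only, not on z or θ, so ∂L/∂z = 0 and
    ∂L/∂z' = z' / sqrt(400 + z'^2).
The Euler-Lagrange equation gives
    d/dθ( z' / sqrt(400 + z'^2) ) = 0,
so z' is constant. Integrating once:
    z(θ) = a θ + b,
a helix on the cylinder (a straight line when the cylinder is unrolled). The constants a, b are determined by the endpoint conditions.
With endpoint conditions z(0) = -2 and z(π/2) = 15: from z(0) = b we get b = -2, and a·π/2 + -2 = 15 gives a = 34/π, so
    z(θ) = (34/π) θ − 2.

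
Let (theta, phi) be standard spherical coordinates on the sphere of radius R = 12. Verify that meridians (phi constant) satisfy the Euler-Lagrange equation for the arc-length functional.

On the sphere of radius R = 12 with spherical coordinates (θ, φ), the induced metric is
    ds^2 = 144(dθ^2 + sin^2(θ) dφ^2).
Using θ as the parameter, the arc-length functional becomes
    J[φ] = ∫ 12 sqrt(1 + sin^2(θ) (dφ/dθ)^2) dθ.
So L = 12 sqrt(1 + sin^2(θ) φ'^2). Compute
    ∂L/∂φ = 0  (L has no explicit φ dependence),
    ∂L/∂φ' = 12 sin^2(θ) φ' / sqrt(1 + sin^2(θ) φ'^2).
For the candidate φ(θ) = c (constant), φ' = 0, so ∂L/∂φ' evaluated along the candidate vanishes, and ∂L/∂φ is identically zero. Hence
    d/dθ(∂L/∂φ') − ∂L/∂φ = 0
is satisfied. Therefore meridians φ = const are extremals of arc length — they are geodesics on the sphere.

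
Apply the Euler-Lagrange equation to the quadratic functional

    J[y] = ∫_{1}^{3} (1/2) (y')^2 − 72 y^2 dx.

The Lagrangian is L = (1/2) (y')^2 − 72 y^2.
Compute ∂L/∂y = -144y, ∂L/∂y' = y'.
The Euler-Lagrange equation d/dx(∂L/∂y') − ∂L/∂y = 0 reduces to
    y'' + 144 y = 0.
Its general solution is
    y(x) = A sin(12x) + B cos(12x),
with A, B fixed by the endpoint conditions.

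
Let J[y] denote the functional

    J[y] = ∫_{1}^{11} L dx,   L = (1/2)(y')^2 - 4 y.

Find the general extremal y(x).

The Lagrangian is L = (1/2)(y')^2 - 4 y.
∂L/∂y = -4.
∂L/∂y' = y'.
The Euler-Lagrange equation d/dx(∂L/∂y') − ∂L/∂y = 0 becomes:
    y'' + 4 = 0
General solution: y(x) = -2 x^2 + A x + B, where A and B are arbitrary constants fixed by the endpoint conditions.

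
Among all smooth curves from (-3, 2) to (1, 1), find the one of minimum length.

Arc-length functional: J[y] = ∫ sqrt(1 + (y')^2) dx.
Lagrangian L = sqrt(1 + (y')^2) has no explicit y dependence, so ∂L/∂y = 0 and the Euler-Lagrange equation gives
    d/dx( y' / sqrt(1 + (y')^2) ) = 0  ⇒  y' / sqrt(1 + (y')^2) = const.
Hence y' is constant, so y(x) is affine.
Fitting the endpoints (-3, 2) and (1, 1):
    slope m = (1 − 2) / (1 − (-3)) = -1/4,
    intercept c = 2 − m·(-3) = 5/4.
Extremal: y(x) = (-1/4) x + 5/4.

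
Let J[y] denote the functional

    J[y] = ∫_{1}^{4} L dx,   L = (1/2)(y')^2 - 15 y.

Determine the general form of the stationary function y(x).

The Lagrangian is L = (1/2)(y')^2 - 15 y.
∂L/∂y = -15.
∂L/∂y' = y'.
The Euler-Lagrange equation d/dx(∂L/∂y') − ∂L/∂y = 0 becomes:
    y'' + 15 = 0
General solution: y(x) = -(15/2) x^2 + A x + B, where A and B are arbitrary constants fixed by the endpoint conditions.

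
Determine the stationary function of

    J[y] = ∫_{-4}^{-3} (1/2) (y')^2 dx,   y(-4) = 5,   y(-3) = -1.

The Lagrangian is L = (1/2) (y')^2.
Compute ∂L/∂y = 0, ∂L/∂y' = y'.
The Euler-Lagrange equation d/dx(∂L/∂y') − ∂L/∂y = 0 reduces to
    y'' = 0.
Its general solution is
    y(x) = A x + B,
with A, B fixed by the endpoint conditions.
Applying the endpoint conditions y(-4) = 5 and y(-3) = -1: solve A·-4 + B = 5 and A·-3 + B = -1. Subtracting gives A(-3 − -4) = -1 − 5, so A = -6, and B = 5 − A·-4 = -19. Therefore
    y(x) = -6 x - 19.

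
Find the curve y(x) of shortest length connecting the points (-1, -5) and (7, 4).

Arc-length functional: J[y] = ∫ sqrt(1 + (y')^2) dx.
Lagrangian L = sqrt(1 + (y')^2) has no explicit y dependence, so ∂L/∂y = 0 and the Euler-Lagrange equation gives
    d/dx( y' / sqrt(1 + (y')^2) ) = 0  ⇒  y' / sqrt(1 + (y')^2) = const.
Hence y' is constant, so y(x) is affine.
Fitting the endpoints (-1, -5) and (7, 4):
    slope m = (4 − (-5)) / (7 − (-1)) = 9/8,
    intercept c = (-5) − m·(-1) = -31/8.
Extremal: y(x) = (9/8) x - 31/8.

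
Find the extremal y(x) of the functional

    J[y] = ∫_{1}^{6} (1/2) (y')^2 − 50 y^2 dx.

The Lagrangian is L = (1/2) (y')^2 − 50 y^2.
Compute ∂L/∂y = -100y, ∂L/∂y' = y'.
The Euler-Lagrange equation d/dx(∂L/∂y') − ∂L/∂y = 0 reduces to
    y'' + 100 y = 0.
Its general solution is
    y(x) = A sin(10x) + B cos(10x),
with A, B fixed by the endpoint conditions.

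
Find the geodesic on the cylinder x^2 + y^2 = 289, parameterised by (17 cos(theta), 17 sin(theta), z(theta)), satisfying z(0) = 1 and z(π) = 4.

Parameterise the cylinder of radius R = 17 as
    r(θ) = (17 cos θ, 17 sin θ, z(θ)).
The arc-length element is
    ds = sqrt(289 + (dz/dθ)^2) dθ,
so the Lagrangian is L = sqrt(289 + z'^2).
L depends on z' only, not on z or θ, so ∂L/∂z = 0 and
    ∂L/∂z' = z' / sqrt(289 + z'^2).
The Euler-Lagrange equation gives
    d/dθ( z' / sqrt(289 + z'^2) ) = 0,
so z' is constant. Integrating once:
    z(θ) = a θ + b,
a helix on the cylinder (a straight line when the cylinder is unrolled). The constants a, b are determined by the endpoint conditions.
With endpoint conditions z(0) = 1 and z(π) = 4: from z(0) = b we get b = 1, and a·π + 1 = 4 gives a = 3/π, so
    z(θ) = (3/π) θ + 1.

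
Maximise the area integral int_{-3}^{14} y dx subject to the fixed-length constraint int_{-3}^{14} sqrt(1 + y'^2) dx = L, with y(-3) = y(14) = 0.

Set up the augmented Lagrangian using a multiplier λ for the length constraint:
    F(y, y') = y − λ sqrt(1 + y'^2).
F has no explicit x dependence, so the Beltrami identity yields a first integral
    F − y' ∂F/∂y' = C.
Compute ∂F/∂y' = −λ y' / sqrt(1 + y'^2). Then
    y − λ sqrt(1 + y'^2) + λ y'^2 / sqrt(1 + y'^2) = C
    ⇒  y − λ / sqrt(1 + y'^2) = C.
Solving for y' and integrating gives
    (x − a)^2 + (y − b)^2 = λ^2,
a circular arc of radius λ. The constants a, b are determined by the endpoint conditions y(-3) = y(14) = 0, and λ is fixed implicitly by the length constraint
    ∫_{-3}^{14} sqrt(1 + y'^2) dx = L.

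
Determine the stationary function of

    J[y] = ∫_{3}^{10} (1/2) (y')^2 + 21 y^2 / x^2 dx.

The Lagrangian is L = (1/2) (y')^2 + 21 y^2 / x^2.
Compute ∂L/∂y = 42y/x^2, ∂L/∂y' = y'.
The Euler-Lagrange equation d/dx(∂L/∂y') − ∂L/∂y = 0 reduces to
    y'' − 42/x^2 · y = 0  (x > 0).
Its general solution is
    y(x) = A x^7 + B x^(-6),
with A, B fixed by the endpoint conditions.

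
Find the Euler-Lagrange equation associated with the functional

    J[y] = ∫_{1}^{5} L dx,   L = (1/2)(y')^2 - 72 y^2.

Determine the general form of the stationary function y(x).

The Lagrangian is L = (1/2)(y')^2 - 72 y^2.
∂L/∂y = -144y.
∂L/∂y' = y'.
The Euler-Lagrange equation d/dx(∂L/∂y') − ∂L/∂y = 0 becomes:
    y'' + 144 y = 0
General solution: y(x) = A sin(12x) + B cos(12x), where A and B are arbitrary constants fixed by the endpoint conditions.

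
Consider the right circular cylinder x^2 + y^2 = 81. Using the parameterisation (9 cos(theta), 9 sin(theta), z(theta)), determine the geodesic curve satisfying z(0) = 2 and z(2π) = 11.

Parameterise the cylinder of radius R = 9 as
    r(θ) = (9 cos θ, 9 sin θ, z(θ)).
The arc-length element is
    ds = sqrt(81 + (dz/dθ)^2) dθ,
so the Lagrangian is L = sqrt(81 + z'^2).
L depends on z' only, not on z or θ, so ∂L/∂z = 0 and
    ∂L/∂z' = z' / sqrt(81 + z'^2).
The Euler-Lagrange equation gives
    d/dθ( z' / sqrt(81 + z'^2) ) = 0,
so z' is constant. Integrating once:
    z(θ) = a θ + b,
a helix on the cylinder (a straight line when the cylinder is unrolled). The constants a, b are determined by the endpoint conditions.
With endpoint conditions z(0) = 2 and z(2π) = 11: from z(0) = b we get b = 2, and a·2π + 2 = 11 gives a = 9/(2π), so
    z(θ) = (9/(2π)) θ + 2.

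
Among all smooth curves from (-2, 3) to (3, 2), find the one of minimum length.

Arc-length functional: J[y] = ∫ sqrt(1 + (y')^2) dx.
Lagrangian L = sqrt(1 + (y')^2) has no explicit y dependence, so ∂L/∂y = 0 and the Euler-Lagrange equation gives
    d/dx( y' / sqrt(1 + (y')^2) ) = 0  ⇒  y' / sqrt(1 + (y')^2) = const.
Hence y' is constant, so y(x) is affine.
Fitting the endpoints (-2, 3) and (3, 2):
    slope m = (2 − 3) / (3 − (-2)) = -1/5,
    intercept c = 3 − m·(-2) = 13/5.
Extremal: y(x) = (-1/5) x + 13/5.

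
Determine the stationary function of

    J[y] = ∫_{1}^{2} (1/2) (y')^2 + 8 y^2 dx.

The Lagrangian is L = (1/2) (y')^2 + 8 y^2.
Compute ∂L/∂y = 16y, ∂L/∂y' = y'.
The Euler-Lagrange equation d/dx(∂L/∂y') − ∂L/∂y = 0 reduces to
    y'' − 16 y = 0.
Its general solution is
    y(x) = A e^(4x) + B e^(−4x),
with A, B fixed by the endpoint conditions.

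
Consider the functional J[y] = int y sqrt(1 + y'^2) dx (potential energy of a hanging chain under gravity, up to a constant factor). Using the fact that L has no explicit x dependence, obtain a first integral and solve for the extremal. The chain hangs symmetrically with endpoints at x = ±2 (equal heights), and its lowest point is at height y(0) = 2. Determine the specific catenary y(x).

The Lagrangian L(y, y') = y sqrt(1 + y'^2) has no explicit x dependence, so the Beltrami identity applies:
    L − y' ∂L/∂y' = C.
Compute ∂L/∂y' = y · y' / sqrt(1 + y'^2). Then
    L − y' ∂L/∂y'
    = y sqrt(1 + y'^2) − y · y'^2 / sqrt(1 + y'^2)
    = y (1 + y'^2 − y'^2) / sqrt(1 + y'^2)
    = y / sqrt(1 + y'^2) = C.
Squaring gives y^2 = C^2 (1 + y'^2), i.e.
    y'^2 = y^2 / C^2 − 1.
Separating variables,
    dy / sqrt(y^2 − C^2) = dx / C,
and integrating gives arccosh(y / C) = (x − a)/C, so
    y(x) = C cosh((x − a)/C),
the catenary. The constants C and a are fixed by the two endpoint conditions (and, for the hanging-chain problem, the length constraint selects C).
Now fit the given data. The endpoints x = ±2 are symmetric at equal height, so the catenary is even about its minimum: a = 0 and y(x) = C cosh(x/C). The lowest point is y(0) = C cosh(0) = C, and we are told y(0) = 2, so C = 2. Therefore
    y(x) = 2 cosh(x/2),
and at the endpoints
    y(±2) = 2 cosh(2/2).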